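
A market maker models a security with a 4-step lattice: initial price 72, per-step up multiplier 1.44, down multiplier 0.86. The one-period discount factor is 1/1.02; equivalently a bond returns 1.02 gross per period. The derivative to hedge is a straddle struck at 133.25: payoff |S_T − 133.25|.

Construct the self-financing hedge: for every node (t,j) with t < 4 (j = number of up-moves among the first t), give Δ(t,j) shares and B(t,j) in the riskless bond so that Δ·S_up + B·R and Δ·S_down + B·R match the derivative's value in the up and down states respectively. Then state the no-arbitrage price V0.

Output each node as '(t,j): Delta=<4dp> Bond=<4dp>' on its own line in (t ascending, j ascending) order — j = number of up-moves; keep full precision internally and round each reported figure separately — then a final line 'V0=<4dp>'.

The replicating-portfolio and risk-neutral prices coincide; use p* = (1.02−0.86)/(1.44−0.86) = 0.2759 for the latter.
Payoff layer (t=4): V(4,0)=93.8654, V(4,1)=67.3037, V(4,2)=22.8283, V(4,3)=51.6421, V(4,4)=176.3368
Node (3,0) S=45.7960: V=(p*·67.3037+(1−p*)·93.8654)/1.02=84.8412; Δ=(67.3037−93.8654)/(65.9463−39.3846)=-1.0000; B=V−Δ·S=130.6373
Node (3,1) S=76.6817: V=(p*·22.8283+(1−p*)·67.3037)/1.02=53.9555; Δ=(22.8283−67.3037)/(110.4217−65.9463)=-1.0000; B=V−Δ·S=130.6373
Node (3,2) S=128.3973: V=(p*·51.6421+(1−p*)·22.8283)/1.02=30.1735; Δ=(51.6421−22.8283)/(184.8921−110.4217)=0.3869; B=V−Δ·S=-19.5055
Node (3,3) S=214.9908: V=(p*·176.3368+(1−p*)·51.6421)/1.02=84.3536; Δ=(176.3368−51.6421)/(309.5868−184.8921)=1.0000; B=V−Δ·S=-130.6373
Node (2,0) S=53.2512: V=(p*·53.9555+(1−p*)·84.8412)/1.02=74.8245; Δ=(53.9555−84.8412)/(76.6817−45.7960)=-1.0000; B=V−Δ·S=128.0757
Node (2,1) S=89.1648: V=(p*·30.1735+(1−p*)·53.9555)/1.02=46.4656; Δ=(30.1735−53.9555)/(128.3973−76.6817)=-0.4599; B=V−Δ·S=87.4692
Node (2,2) S=149.2992: V=(p*·84.3536+(1−p*)·30.1735)/1.02=44.2350; Δ=(84.3536−30.1735)/(214.9908−128.3973)=0.6257; B=V−Δ·S=-49.1790
Node (1,0) S=61.9200: V=(p*·46.4656+(1−p*)·74.8245)/1.02=65.6876; Δ=(46.4656−74.8245)/(89.1648−53.2512)=-0.7896; B=V−Δ·S=114.5823
Node (1,1) S=103.6800: V=(p*·44.2350+(1−p*)·46.4656)/1.02=44.9513; Δ=(44.2350−46.4656)/(149.2992−89.1648)=-0.0371; B=V−Δ·S=48.7972
Node (0,0) S=72.0000: V=(p*·44.9513+(1−p*)·65.6876)/1.02=58.7914; Δ=(44.9513−65.6876)/(103.6800−61.9200)=-0.4966; B=V−Δ·S=94.5438
Self-financing check: at every node Δ·S+B equals the discounted successor values.

(0,0): Delta=-0.4966 Bond=94.5438
(1,0): Delta=-0.7896 Bond=114.5823
(1,1): Delta=-0.0371 Bond=48.7972
(2,0): Delta=-1.0000 Bond=128.0757
(2,1): Delta=-0.4599 Bond=87.4692
(2,2): Delta=0.6257 Bond=-49.1790
(3,0): Delta=-1.0000 Bond=130.6373
(3,1): Delta=-1.0000 Bond=130.6373
(3,2): Delta=0.3869 Bond=-19.5055
(3,3): Delta=1.0000 Bond=-130.6373
V0=58.7914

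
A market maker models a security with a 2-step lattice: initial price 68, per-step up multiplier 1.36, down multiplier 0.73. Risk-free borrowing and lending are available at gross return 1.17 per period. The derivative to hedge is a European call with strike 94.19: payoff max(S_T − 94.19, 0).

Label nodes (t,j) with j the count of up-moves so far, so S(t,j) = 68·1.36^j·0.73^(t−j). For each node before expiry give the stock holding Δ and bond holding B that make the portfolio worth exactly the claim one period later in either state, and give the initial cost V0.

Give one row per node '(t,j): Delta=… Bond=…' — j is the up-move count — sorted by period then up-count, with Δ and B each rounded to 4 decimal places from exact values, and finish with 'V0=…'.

No-arbitrage ⇒ martingale measure with p* = (R−d)/(u−d) = 0.6984.
Payoff layer (t=2): V(2,0)=0.0000, V(2,1)=0.0000, V(2,2)=31.5828
(1,0): S=49.6400. Δ = (V_up−V_dn)/(S_up−S_dn) = (0.0000−0.0000)/(67.5104−36.2372) = 0.0000. V = [p*·0.0000 + (1−p*)·0.0000]/1.17 = 0.0000. B = V − Δ·S = 0.0000.
(1,1): S=92.4800. Δ = (V_up−V_dn)/(S_up−S_dn) = (31.5828−0.0000)/(125.7728−67.5104) = 0.5421. V = [p*·31.5828 + (1−p*)·0.0000]/1.17 = 18.8528. B = V − Δ·S = -31.2786.
(0,0): S=68.0000. Δ = (V_up−V_dn)/(S_up−S_dn) = (18.8528−0.0000)/(92.4800−49.6400) = 0.4401. V = [p*·18.8528 + (1−p*)·0.0000]/1.17 = 11.2539. B = V − Δ·S = -18.6712.
Check: Δ(0,0)·S0 + B(0,0) = 11.2539 = V0.

(0,0): Delta=0.4401 Bond=-18.6712
(1,0): Delta=0.0000 Bond=0.0000
(1,1): Delta=0.5421 Bond=-31.2786
V0=11.2539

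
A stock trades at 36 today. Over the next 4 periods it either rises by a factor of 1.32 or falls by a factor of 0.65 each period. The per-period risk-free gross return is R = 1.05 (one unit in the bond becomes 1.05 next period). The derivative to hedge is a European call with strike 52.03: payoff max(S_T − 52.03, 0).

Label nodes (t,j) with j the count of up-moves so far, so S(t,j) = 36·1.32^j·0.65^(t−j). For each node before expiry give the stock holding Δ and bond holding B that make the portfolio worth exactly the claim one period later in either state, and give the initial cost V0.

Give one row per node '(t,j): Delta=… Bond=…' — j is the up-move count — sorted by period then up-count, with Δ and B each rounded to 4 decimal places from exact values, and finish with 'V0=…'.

Under the risk-neutral measure, an up-move has probability p* = (R−d)/(u−d) = 0.5970 and values discount at R = 1.05.
Terminal payoffs: V(4,0)=0.0000, V(4,1)=0.0000, V(4,2)=0.0000, V(4,3)=1.7893, V(4,4)=57.2645
(3,0): S=9.8865. Δ = (V_up−V_dn)/(S_up−S_dn) = (0.0000−0.0000)/(13.0502−6.4262) = 0.0000. V = [p*·0.0000 + (1−p*)·0.0000]/1.05 = 0.0000. B = V − Δ·S = 0.0000.
(3,1): S=20.0772. Δ = (V_up−V_dn)/(S_up−S_dn) = (0.0000−0.0000)/(26.5019−13.0502) = 0.0000. V = [p*·0.0000 + (1−p*)·0.0000]/1.05 = 0.0000. B = V − Δ·S = 0.0000.
(3,2): S=40.7722. Δ = (V_up−V_dn)/(S_up−S_dn) = (1.7893−0.0000)/(53.8193−26.5019) = 0.0655. V = [p*·1.7893 + (1−p*)·0.0000]/1.05 = 1.0173. B = V − Δ·S = -1.6532.
(3,3): S=82.7988. Δ = (V_up−V_dn)/(S_up−S_dn) = (57.2645−1.7893)/(109.2945−53.8193) = 1.0000. V = [p*·57.2645 + (1−p*)·1.7893]/1.05 = 33.2465. B = V − Δ·S = -49.5524.
(2,0): S=15.2100. Δ = (V_up−V_dn)/(S_up−S_dn) = (0.0000−0.0000)/(20.0772−9.8865) = 0.0000. V = [p*·0.0000 + (1−p*)·0.0000]/1.05 = 0.0000. B = V − Δ·S = 0.0000.
(2,1): S=30.8880. Δ = (V_up−V_dn)/(S_up−S_dn) = (1.0173−0.0000)/(40.7722−20.0772) = 0.0492. V = [p*·1.0173 + (1−p*)·0.0000]/1.05 = 0.5784. B = V − Δ·S = -0.9400.
(2,2): S=62.7264. Δ = (V_up−V_dn)/(S_up−S_dn) = (33.2465−1.0173)/(82.7988−40.7722) = 0.7669. V = [p*·33.2465 + (1−p*)·1.0173]/1.05 = 19.2939. B = V − Δ·S = -28.8093.
(1,0): S=23.4000. Δ = (V_up−V_dn)/(S_up−S_dn) = (0.5784−0.0000)/(30.8880−15.2100) = 0.0369. V = [p*·0.5784 + (1−p*)·0.0000]/1.05 = 0.3289. B = V − Δ·S = -0.5345.
(1,1): S=47.5200. Δ = (V_up−V_dn)/(S_up−S_dn) = (19.2939−0.5784)/(62.7264−30.8880) = 0.5878. V = [p*·19.2939 + (1−p*)·0.5784]/1.05 = 11.1922. B = V − Δ·S = -16.7413.
(0,0): S=36.0000. Δ = (V_up−V_dn)/(S_up−S_dn) = (11.1922−0.3289)/(47.5200−23.4000) = 0.4504. V = [p*·11.1922 + (1−p*)·0.3289]/1.05 = 6.4900. B = V − Δ·S = -9.7240.
The time-0 hedge costs 6.4900, which is the no-arbitrage price.

(0,0): Delta=0.4504 Bond=-9.7240
(1,0): Delta=0.0369 Bond=-0.5345
(1,1): Delta=0.5878 Bond=-16.7413
(2,0): Delta=0.0000 Bond=0.0000
(2,1): Delta=0.0492 Bond=-0.9400
(2,2): Delta=0.7669 Bond=-28.8093
(3,0): Delta=0.0000 Bond=0.0000
(3,1): Delta=0.0000 Bond=0.0000
(3,2): Delta=0.0655 Bond=-1.6532
(3,3): Delta=1.0000 Bond=-49.5524
V0=6.4900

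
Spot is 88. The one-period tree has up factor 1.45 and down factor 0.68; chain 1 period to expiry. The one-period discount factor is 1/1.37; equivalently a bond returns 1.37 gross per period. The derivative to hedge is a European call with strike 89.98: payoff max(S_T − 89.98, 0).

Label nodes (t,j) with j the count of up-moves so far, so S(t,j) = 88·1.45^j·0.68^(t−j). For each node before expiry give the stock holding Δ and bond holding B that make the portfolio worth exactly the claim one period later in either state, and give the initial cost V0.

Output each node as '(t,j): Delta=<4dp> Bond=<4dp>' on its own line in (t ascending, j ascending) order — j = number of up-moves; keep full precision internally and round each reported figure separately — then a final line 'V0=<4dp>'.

(0,0): Delta=0.5552 Bond=-24.2503
V0=24.6069

Risk-neutral probability p* = (R−d)/(u−d) = (1.37−0.68)/(1.45−0.68) = 0.8961.
Payoff layer (t=1): V(1,0)=0.0000, V(1,1)=37.6200
Node (0,0) S=88.0000: V=(p*·37.6200+(1−p*)·0.0000)/1.37=24.6069; Δ=(37.6200−0.0000)/(127.6000−59.8400)=0.5552; B=V−Δ·S=-24.2503
Check: Δ(0,0)·S0 + B(0,0) = 24.6069 = V0.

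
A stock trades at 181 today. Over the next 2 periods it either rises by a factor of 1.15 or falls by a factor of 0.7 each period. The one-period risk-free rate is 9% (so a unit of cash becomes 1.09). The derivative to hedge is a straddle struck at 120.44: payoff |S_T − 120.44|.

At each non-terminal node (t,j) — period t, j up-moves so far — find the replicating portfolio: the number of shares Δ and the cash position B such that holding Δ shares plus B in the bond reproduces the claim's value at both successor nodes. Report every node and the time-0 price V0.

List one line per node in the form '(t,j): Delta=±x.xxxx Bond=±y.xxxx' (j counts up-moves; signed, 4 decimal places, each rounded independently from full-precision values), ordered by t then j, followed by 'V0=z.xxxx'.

The replicating-portfolio and risk-neutral prices coincide; use p* = (1.09−0.7)/(1.15−0.7) = 0.8667 for the latter.
Payoff layer (t=2): V(2,0)=31.7500, V(2,1)=25.2650, V(2,2)=118.9325
  t=1,j=0: stock 126.7000 → up 145.7050 (V=25.2650), down 88.6900 (V=31.7500). Price 23.9722; hedge Δ=-0.1137, bond B=38.3833.
  t=1,j=1: stock 208.1500 → up 239.3725 (V=118.9325), down 145.7050 (V=25.2650). Price 97.6546; hedge Δ=1.0000, bond B=-110.4954.
  t=0,j=0: stock 181.0000 → up 208.1500 (V=97.6546), down 126.7000 (V=23.9722). Price 80.5782; hedge Δ=0.9046, bond B=-83.1605.
Check: Δ(0,0)·S0 + B(0,0) = 80.5782 = V0.

(0,0): Delta=0.9046 Bond=-83.1605
(1,0): Delta=-0.1137 Bond=38.3833
(1,1): Delta=1.0000 Bond=-110.4954
V0=80.5782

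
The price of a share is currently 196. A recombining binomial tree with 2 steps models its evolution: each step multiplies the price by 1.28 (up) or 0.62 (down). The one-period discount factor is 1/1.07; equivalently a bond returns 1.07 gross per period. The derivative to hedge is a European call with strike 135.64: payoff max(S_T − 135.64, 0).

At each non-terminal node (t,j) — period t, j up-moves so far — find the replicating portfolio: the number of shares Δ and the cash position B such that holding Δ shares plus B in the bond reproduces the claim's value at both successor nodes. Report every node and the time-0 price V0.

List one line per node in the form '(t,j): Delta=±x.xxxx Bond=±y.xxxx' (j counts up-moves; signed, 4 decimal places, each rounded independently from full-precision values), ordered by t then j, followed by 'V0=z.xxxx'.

(0,0): Delta=0.8614 Bond=-85.9739
(1,0): Delta=0.2482 Bond=-17.4759
(1,1): Delta=1.0000 Bond=-126.7664
V0=82.8587

Since d<R<u, set p* = (R−d)/(u−d) = 0.6818; price each node as the discounted p*-expectation of its children.
Terminal payoffs: V(2,0)=0.0000, V(2,1)=19.9056, V(2,2)=185.4864
Node (1,0) S=121.5200: V=(p*·19.9056+(1−p*)·0.0000)/1.07=12.6841; Δ=(19.9056−0.0000)/(155.5456−75.3424)=0.2482; B=V−Δ·S=-17.4759
Node (1,1) S=250.8800: V=(p*·185.4864+(1−p*)·19.9056)/1.07=124.1136; Δ=(185.4864−19.9056)/(321.1264−155.5456)=1.0000; B=V−Δ·S=-126.7664
Node (0,0) S=196.0000: V=(p*·124.1136+(1−p*)·12.6841)/1.07=82.8587; Δ=(124.1136−12.6841)/(250.8800−121.5200)=0.8614; B=V−Δ·S=-85.9739
Root portfolio cost Δ·196+B reproduces V0=82.8587.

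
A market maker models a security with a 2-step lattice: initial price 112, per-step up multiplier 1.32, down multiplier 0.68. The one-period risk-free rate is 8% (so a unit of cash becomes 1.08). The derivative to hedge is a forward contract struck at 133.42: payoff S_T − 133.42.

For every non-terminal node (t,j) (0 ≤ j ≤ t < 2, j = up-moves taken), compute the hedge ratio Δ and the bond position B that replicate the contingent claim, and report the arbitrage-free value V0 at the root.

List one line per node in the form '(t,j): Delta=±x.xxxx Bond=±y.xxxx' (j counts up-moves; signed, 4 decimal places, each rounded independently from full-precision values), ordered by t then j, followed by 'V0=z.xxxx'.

The replicating-portfolio and risk-neutral prices coincide; use p* = (1.08−0.68)/(1.32−0.68) = 0.6250 for the latter.
Payoff layer (t=2): V(2,0)=-81.6312, V(2,1)=-32.8888, V(2,2)=61.7288
(1,0): S=76.1600. Δ = (V_up−V_dn)/(S_up−S_dn) = (-32.8888−-81.6312)/(100.5312−51.7888) = 1.0000. V = [p*·-32.8888 + (1−p*)·-81.6312]/1.08 = -47.3770. B = V − Δ·S = -123.5370.
(1,1): S=147.8400. Δ = (V_up−V_dn)/(S_up−S_dn) = (61.7288−-32.8888)/(195.1488−100.5312) = 1.0000. V = [p*·61.7288 + (1−p*)·-32.8888]/1.08 = 24.3030. B = V − Δ·S = -123.5370.
(0,0): S=112.0000. Δ = (V_up−V_dn)/(S_up−S_dn) = (24.3030−-47.3770)/(147.8400−76.1600) = 1.0000. V = [p*·24.3030 + (1−p*)·-47.3770]/1.08 = -2.3861. B = V − Δ·S = -114.3861.
Check: Δ(0,0)·S0 + B(0,0) = -2.3861 = V0.

(0,0): Delta=1.0000 Bond=-114.3861
(1,0): Delta=1.0000 Bond=-123.5370
(1,1): Delta=1.0000 Bond=-123.5370
V0=-2.3861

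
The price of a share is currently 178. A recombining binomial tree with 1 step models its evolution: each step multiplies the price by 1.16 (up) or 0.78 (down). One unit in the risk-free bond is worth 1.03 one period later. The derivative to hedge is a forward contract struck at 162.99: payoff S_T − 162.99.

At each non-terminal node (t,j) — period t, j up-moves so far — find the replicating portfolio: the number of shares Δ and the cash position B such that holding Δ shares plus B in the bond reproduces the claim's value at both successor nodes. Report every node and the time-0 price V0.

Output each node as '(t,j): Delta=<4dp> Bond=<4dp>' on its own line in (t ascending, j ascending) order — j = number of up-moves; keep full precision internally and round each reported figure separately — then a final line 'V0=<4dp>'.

(0,0): Delta=1.0000 Bond=-158.2427
V0=19.7573

Risk-neutral probability p* = (R−d)/(u−d) = (1.03−0.78)/(1.16−0.78) = 0.6579.
At expiry t=1: V(1,0)=-24.1500, V(1,1)=43.4900
  t=0,j=0: stock 178.0000 → up 206.4800 (V=43.4900), down 138.8400 (V=-24.1500). Price 19.7573; hedge Δ=1.0000, bond B=-158.2427.
Each (Δ,B) replicates both successor values, so the strategy is self-financing and V0 is arbitrage-free.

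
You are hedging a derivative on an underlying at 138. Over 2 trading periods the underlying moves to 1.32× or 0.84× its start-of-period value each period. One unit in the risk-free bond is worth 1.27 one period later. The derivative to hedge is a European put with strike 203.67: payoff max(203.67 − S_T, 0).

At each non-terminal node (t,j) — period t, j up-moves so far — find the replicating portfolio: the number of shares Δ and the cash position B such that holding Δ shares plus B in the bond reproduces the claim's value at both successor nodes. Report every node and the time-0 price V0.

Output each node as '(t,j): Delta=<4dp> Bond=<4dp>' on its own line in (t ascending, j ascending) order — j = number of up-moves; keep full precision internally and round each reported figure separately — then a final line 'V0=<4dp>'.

(0,0): Delta=-0.6083 Bond=90.5250
(1,0): Delta=-1.0000 Bond=160.3701
(1,1): Delta=-0.5793 Bond=109.6873
V0=6.5766

The replicating-portfolio and risk-neutral prices coincide; use p* = (1.27−0.84)/(1.32−0.84) = 0.8958 for the latter.
Terminal payoffs: V(2,0)=106.2972, V(2,1)=50.6556, V(2,2)=0.0000
Node (1,0) S=115.9200: V=(p*·50.6556+(1−p*)·106.2972)/1.27=44.4501; Δ=(50.6556−106.2972)/(153.0144−97.3728)=-1.0000; B=V−Δ·S=160.3701
Node (1,1) S=182.1600: V=(p*·0.0000+(1−p*)·50.6556)/1.27=4.1548; Δ=(0.0000−50.6556)/(240.4512−153.0144)=-0.5793; B=V−Δ·S=109.6873
Node (0,0) S=138.0000: V=(p*·4.1548+(1−p*)·44.4501)/1.27=6.5766; Δ=(4.1548−44.4501)/(182.1600−115.9200)=-0.6083; B=V−Δ·S=90.5250
The time-0 hedge costs 6.5766, which is the no-arbitrage price.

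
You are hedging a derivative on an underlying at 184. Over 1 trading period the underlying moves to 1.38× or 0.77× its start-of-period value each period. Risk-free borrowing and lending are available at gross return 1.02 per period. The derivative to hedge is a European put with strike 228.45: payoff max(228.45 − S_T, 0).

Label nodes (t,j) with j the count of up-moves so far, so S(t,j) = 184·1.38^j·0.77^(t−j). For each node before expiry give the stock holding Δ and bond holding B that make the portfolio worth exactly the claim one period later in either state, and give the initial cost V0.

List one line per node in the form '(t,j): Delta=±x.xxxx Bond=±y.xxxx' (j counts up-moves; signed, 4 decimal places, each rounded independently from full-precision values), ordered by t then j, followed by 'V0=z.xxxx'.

Risk-neutral probability p* = (R−d)/(u−d) = (1.02−0.77)/(1.38−0.77) = 0.4098.
Terminal values V(1,·): V(1,0)=86.7700, V(1,1)=0.0000
Node (0,0) S=184.0000: V=(p*·0.0000+(1−p*)·86.7700)/1.02=50.2044; Δ=(0.0000−86.7700)/(253.9200−141.6800)=-0.7731; B=V−Δ·S=192.4503
Check: Δ(0,0)·S0 + B(0,0) = 50.2044 = V0.

(0,0): Delta=-0.7731 Bond=192.4503
V0=50.2044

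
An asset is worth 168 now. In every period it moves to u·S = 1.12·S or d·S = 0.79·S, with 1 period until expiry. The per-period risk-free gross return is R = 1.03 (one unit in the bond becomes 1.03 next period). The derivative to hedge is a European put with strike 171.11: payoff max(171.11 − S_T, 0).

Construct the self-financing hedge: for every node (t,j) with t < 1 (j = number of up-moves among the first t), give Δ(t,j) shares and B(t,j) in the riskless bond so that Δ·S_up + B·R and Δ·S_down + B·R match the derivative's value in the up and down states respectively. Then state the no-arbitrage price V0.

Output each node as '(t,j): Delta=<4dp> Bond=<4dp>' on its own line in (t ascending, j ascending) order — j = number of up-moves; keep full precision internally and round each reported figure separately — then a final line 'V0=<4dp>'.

(0,0): Delta=-0.6925 Bond=126.4984
V0=10.1650

Under the risk-neutral measure, an up-move has probability p* = (R−d)/(u−d) = 0.7273 and values discount at R = 1.03.
Terminal values V(1,·): V(1,0)=38.3900, V(1,1)=0.0000
Node (0,0) S=168.0000: V=(p*·0.0000+(1−p*)·38.3900)/1.03=10.1650; Δ=(0.0000−38.3900)/(188.1600−132.7200)=-0.6925; B=V−Δ·S=126.4984
Root portfolio cost Δ·168+B reproduces V0=10.1650.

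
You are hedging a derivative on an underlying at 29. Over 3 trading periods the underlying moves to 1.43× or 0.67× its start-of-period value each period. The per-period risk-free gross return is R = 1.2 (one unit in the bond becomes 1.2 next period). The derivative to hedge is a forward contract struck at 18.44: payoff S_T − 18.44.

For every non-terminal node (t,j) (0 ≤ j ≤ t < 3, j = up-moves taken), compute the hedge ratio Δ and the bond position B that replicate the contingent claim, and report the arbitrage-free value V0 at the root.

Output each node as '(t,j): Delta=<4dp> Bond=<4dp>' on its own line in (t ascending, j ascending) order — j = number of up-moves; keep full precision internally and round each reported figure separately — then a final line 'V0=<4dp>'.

Since d<R<u, set p* = (R−d)/(u−d) = 0.6974; price each node as the discounted p*-expectation of its children.
Payoff layer (t=3): V(3,0)=-9.7179, V(3,1)=0.1759, V(3,2)=21.2924, V(3,3)=66.3620
Node (2,0) S=13.0181: V=(p*·0.1759+(1−p*)·-9.7179)/1.2=-2.3486; Δ=(0.1759−-9.7179)/(18.6159−8.7221)=1.0000; B=V−Δ·S=-15.3667
Node (2,1) S=27.7849: V=(p*·21.2924+(1−p*)·0.1759)/1.2=12.4182; Δ=(21.2924−0.1759)/(39.7324−18.6159)=1.0000; B=V−Δ·S=-15.3667
Node (2,2) S=59.3021: V=(p*·66.3620+(1−p*)·21.2924)/1.2=43.9354; Δ=(66.3620−21.2924)/(84.8020−39.7324)=1.0000; B=V−Δ·S=-15.3667
Node (1,0) S=19.4300: V=(p*·12.4182+(1−p*)·-2.3486)/1.2=6.6244; Δ=(12.4182−-2.3486)/(27.7849−13.0181)=1.0000; B=V−Δ·S=-12.8056
Node (1,1) S=41.4700: V=(p*·43.9354+(1−p*)·12.4182)/1.2=28.6644; Δ=(43.9354−12.4182)/(59.3021−27.7849)=1.0000; B=V−Δ·S=-12.8056
Node (0,0) S=29.0000: V=(p*·28.6644+(1−p*)·6.6244)/1.2=18.3287; Δ=(28.6644−6.6244)/(41.4700−19.4300)=1.0000; B=V−Δ·S=-10.6713
Check: Δ(0,0)·S0 + B(0,0) = 18.3287 = V0.

(0,0): Delta=1.0000 Bond=-10.6713
(1,0): Delta=1.0000 Bond=-12.8056
(1,1): Delta=1.0000 Bond=-12.8056
(2,0): Delta=1.0000 Bond=-15.3667
(2,1): Delta=1.0000 Bond=-15.3667
(2,2): Delta=1.0000 Bond=-15.3667
V0=18.3287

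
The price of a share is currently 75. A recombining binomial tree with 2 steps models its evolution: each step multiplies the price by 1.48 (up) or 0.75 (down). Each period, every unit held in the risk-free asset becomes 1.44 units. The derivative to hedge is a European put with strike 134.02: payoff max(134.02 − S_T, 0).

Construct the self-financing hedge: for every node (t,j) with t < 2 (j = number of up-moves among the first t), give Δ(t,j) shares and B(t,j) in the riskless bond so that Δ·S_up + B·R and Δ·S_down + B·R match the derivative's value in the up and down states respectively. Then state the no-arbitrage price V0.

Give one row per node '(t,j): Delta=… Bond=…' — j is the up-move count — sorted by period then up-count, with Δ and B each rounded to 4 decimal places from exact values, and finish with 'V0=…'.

(0,0): Delta=-0.6372 Bond=50.4603
(1,0): Delta=-1.0000 Bond=93.0694
(1,1): Delta=-0.6266 Bond=71.4798
V0=2.6691

Since d<R<u, set p* = (R−d)/(u−d) = 0.9452; price each node as the discounted p*-expectation of its children.
At expiry t=2: V(2,0)=91.8325, V(2,1)=50.7700, V(2,2)=0.0000
(1,0): S=56.2500. Δ = (V_up−V_dn)/(S_up−S_dn) = (50.7700−91.8325)/(83.2500−42.1875) = -1.0000. V = [p*·50.7700 + (1−p*)·91.8325]/1.44 = 36.8194. B = V − Δ·S = 93.0694.
(1,1): S=111.0000. Δ = (V_up−V_dn)/(S_up−S_dn) = (0.0000−50.7700)/(164.2800−83.2500) = -0.6266. V = [p*·0.0000 + (1−p*)·50.7700]/1.44 = 1.9319. B = V − Δ·S = 71.4798.
(0,0): S=75.0000. Δ = (V_up−V_dn)/(S_up−S_dn) = (1.9319−36.8194)/(111.0000−56.2500) = -0.6372. V = [p*·1.9319 + (1−p*)·36.8194]/1.44 = 2.6691. B = V − Δ·S = 50.4603.
Each (Δ,B) replicates both successor values, so the strategy is self-financing and V0 is arbitrage-free.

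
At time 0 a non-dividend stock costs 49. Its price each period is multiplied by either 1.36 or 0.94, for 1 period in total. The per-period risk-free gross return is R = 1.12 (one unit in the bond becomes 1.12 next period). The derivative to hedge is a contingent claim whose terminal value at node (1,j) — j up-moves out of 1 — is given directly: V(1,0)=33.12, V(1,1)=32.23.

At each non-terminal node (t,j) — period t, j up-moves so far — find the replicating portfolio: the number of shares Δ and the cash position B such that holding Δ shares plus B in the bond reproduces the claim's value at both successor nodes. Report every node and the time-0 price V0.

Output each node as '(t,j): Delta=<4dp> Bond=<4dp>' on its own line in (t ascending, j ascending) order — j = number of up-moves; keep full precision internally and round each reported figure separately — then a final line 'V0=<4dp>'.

The replicating-portfolio and risk-neutral prices coincide; use p* = (1.12−0.94)/(1.36−0.94) = 0.4286 for the latter.
Payoff layer (t=1): V(1,0)=33.1200, V(1,1)=32.2300
  t=0,j=0: stock 49.0000 → up 66.6400 (V=32.2300), down 46.0600 (V=33.1200). Price 29.2309; hedge Δ=-0.0432, bond B=31.3499.
Self-financing check: at every node Δ·S+B equals the discounted successor values.

(0,0): Delta=-0.0432 Bond=31.3499
V0=29.2309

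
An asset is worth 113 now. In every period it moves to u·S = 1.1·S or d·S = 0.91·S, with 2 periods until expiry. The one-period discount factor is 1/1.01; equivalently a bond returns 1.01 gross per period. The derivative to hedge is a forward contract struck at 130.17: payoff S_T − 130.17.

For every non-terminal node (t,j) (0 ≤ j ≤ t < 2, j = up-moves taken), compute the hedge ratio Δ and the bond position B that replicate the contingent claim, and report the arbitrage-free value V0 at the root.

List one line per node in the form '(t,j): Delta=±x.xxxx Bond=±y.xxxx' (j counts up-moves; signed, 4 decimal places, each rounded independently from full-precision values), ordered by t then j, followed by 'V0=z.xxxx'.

Since d<R<u, set p* = (R−d)/(u−d) = 0.5263; price each node as the discounted p*-expectation of its children.
At expiry t=2: V(2,0)=-36.5947, V(2,1)=-17.0570, V(2,2)=6.5600
Node (1,0) S=102.8300: V=(p*·-17.0570+(1−p*)·-36.5947)/1.01=-26.0512; Δ=(-17.0570−-36.5947)/(113.1130−93.5753)=1.0000; B=V−Δ·S=-128.8812
Node (1,1) S=124.3000: V=(p*·6.5600+(1−p*)·-17.0570)/1.01=-4.5812; Δ=(6.5600−-17.0570)/(136.7300−113.1130)=1.0000; B=V−Δ·S=-128.8812
Node (0,0) S=113.0000: V=(p*·-4.5812+(1−p*)·-26.0512)/1.01=-14.6051; Δ=(-4.5812−-26.0512)/(124.3000−102.8300)=1.0000; B=V−Δ·S=-127.6051
Self-financing check: at every node Δ·S+B equals the discounted successor values.

(0,0): Delta=1.0000 Bond=-127.6051
(1,0): Delta=1.0000 Bond=-128.8812
(1,1): Delta=1.0000 Bond=-128.8812
V0=-14.6051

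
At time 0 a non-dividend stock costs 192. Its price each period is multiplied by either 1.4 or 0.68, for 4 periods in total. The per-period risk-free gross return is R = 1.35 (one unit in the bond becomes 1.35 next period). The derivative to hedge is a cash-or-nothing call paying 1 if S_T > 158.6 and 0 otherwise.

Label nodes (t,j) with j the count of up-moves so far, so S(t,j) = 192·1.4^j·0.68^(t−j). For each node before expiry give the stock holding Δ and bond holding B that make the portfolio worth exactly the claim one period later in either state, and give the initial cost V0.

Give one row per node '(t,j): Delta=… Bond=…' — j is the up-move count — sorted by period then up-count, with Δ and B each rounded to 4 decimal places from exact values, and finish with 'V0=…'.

(0,0): Delta=0.0000 Bond=0.2931
(1,0): Delta=0.0008 Bond=0.3023
(1,1): Delta=0.0000 Bond=0.4026
(2,0): Delta=0.0108 Bond=-0.4822
(2,1): Delta=0.0004 Bond=0.4746
(2,2): Delta=0.0000 Bond=0.5487
(3,0): Delta=0.0000 Bond=0.0000
(3,1): Delta=0.0112 Bond=-0.6996
(3,2): Delta=0.0000 Bond=0.7407
(3,3): Delta=0.0000 Bond=0.7407
V0=0.3007

No-arbitrage ⇒ martingale measure with p* = (R−d)/(u−d) = 0.9306.
Terminal values V(4,·): V(4,0)=0.0000, V(4,1)=0.0000, V(4,2)=1.0000, V(4,3)=1.0000, V(4,4)=1.0000
(3,0): S=60.3709. Δ = (V_up−V_dn)/(S_up−S_dn) = (0.0000−0.0000)/(84.5193−41.0522) = 0.0000. V = [p*·0.0000 + (1−p*)·0.0000]/1.35 = 0.0000. B = V − Δ·S = 0.0000.
(3,1): S=124.2931. Δ = (V_up−V_dn)/(S_up−S_dn) = (1.0000−0.0000)/(174.0104−84.5193) = 0.0112. V = [p*·1.0000 + (1−p*)·0.0000]/1.35 = 0.6893. B = V − Δ·S = -0.6996.
(3,2): S=255.8976. Δ = (V_up−V_dn)/(S_up−S_dn) = (1.0000−1.0000)/(358.2566−174.0104) = 0.0000. V = [p*·1.0000 + (1−p*)·1.0000]/1.35 = 0.7407. B = V − Δ·S = 0.7407.
(3,3): S=526.8480. Δ = (V_up−V_dn)/(S_up−S_dn) = (1.0000−1.0000)/(737.5872−358.2566) = 0.0000. V = [p*·1.0000 + (1−p*)·1.0000]/1.35 = 0.7407. B = V − Δ·S = 0.7407.
(2,0): S=88.7808. Δ = (V_up−V_dn)/(S_up−S_dn) = (0.6893−0.0000)/(124.2931−60.3709) = 0.0108. V = [p*·0.6893 + (1−p*)·0.0000]/1.35 = 0.4751. B = V − Δ·S = -0.4822.
(2,1): S=182.7840. Δ = (V_up−V_dn)/(S_up−S_dn) = (0.7407−0.6893)/(255.8976−124.2931) = 0.0004. V = [p*·0.7407 + (1−p*)·0.6893]/1.35 = 0.5461. B = V − Δ·S = 0.4746.
(2,2): S=376.3200. Δ = (V_up−V_dn)/(S_up−S_dn) = (0.7407−0.7407)/(526.8480−255.8976) = 0.0000. V = [p*·0.7407 + (1−p*)·0.7407]/1.35 = 0.5487. B = V − Δ·S = 0.5487.
(1,0): S=130.5600. Δ = (V_up−V_dn)/(S_up−S_dn) = (0.5461−0.4751)/(182.7840−88.7808) = 0.0008. V = [p*·0.5461 + (1−p*)·0.4751]/1.35 = 0.4008. B = V − Δ·S = 0.3023.
(1,1): S=268.8000. Δ = (V_up−V_dn)/(S_up−S_dn) = (0.5487−0.5461)/(376.3200−182.7840) = 0.0000. V = [p*·0.5487 + (1−p*)·0.5461]/1.35 = 0.4063. B = V − Δ·S = 0.4026.
(0,0): S=192.0000. Δ = (V_up−V_dn)/(S_up−S_dn) = (0.4063−0.4008)/(268.8000−130.5600) = 0.0000. V = [p*·0.4063 + (1−p*)·0.4008]/1.35 = 0.3007. B = V − Δ·S = 0.2931.
Root portfolio cost Δ·192+B reproduces V0=0.3007.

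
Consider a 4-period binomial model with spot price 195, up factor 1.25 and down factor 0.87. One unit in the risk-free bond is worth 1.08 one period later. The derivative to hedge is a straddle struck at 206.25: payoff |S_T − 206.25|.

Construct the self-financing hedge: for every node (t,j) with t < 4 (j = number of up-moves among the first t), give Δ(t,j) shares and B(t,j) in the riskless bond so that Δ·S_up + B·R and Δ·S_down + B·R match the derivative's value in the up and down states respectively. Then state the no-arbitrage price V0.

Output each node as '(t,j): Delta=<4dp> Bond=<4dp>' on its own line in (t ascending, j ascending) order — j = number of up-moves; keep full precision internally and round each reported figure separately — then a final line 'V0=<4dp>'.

(0,0): Delta=0.5812 Bond=-51.0615
(1,0): Delta=0.1387 Bond=19.9253
(1,1): Delta=0.8305 Bond=-115.9188
(2,0): Delta=-0.5554 Bond=123.9605
(2,1): Delta=0.5298 Bond=-61.4092
(2,2): Delta=1.0000 Bond=-176.8261
(3,0): Delta=-1.0000 Bond=190.9722
(3,1): Delta=-0.3048 Bond=87.6577
(3,2): Delta=1.0000 Bond=-190.9722
(3,3): Delta=1.0000 Bond=-190.9722
V0=62.2750

No-arbitrage ⇒ martingale measure with p* = (R−d)/(u−d) = 0.5526.
Terminal payoffs: V(4,0)=94.5350, V(4,1)=45.7399, V(4,2)=24.3680, V(4,3)=125.0977, V(4,4)=269.8242
(3,0): S=128.4081. Δ = (V_up−V_dn)/(S_up−S_dn) = (45.7399−94.5350)/(160.5101−111.7150) = -1.0000. V = [p*·45.7399 + (1−p*)·94.5350]/1.08 = 62.5641. B = V − Δ·S = 190.9722.
(3,1): S=184.4944. Δ = (V_up−V_dn)/(S_up−S_dn) = (24.3680−45.7399)/(230.6180−160.5101) = -0.3048. V = [p*·24.3680 + (1−p*)·45.7399]/1.08 = 31.4158. B = V − Δ·S = 87.6577.
(3,2): S=265.0781. Δ = (V_up−V_dn)/(S_up−S_dn) = (125.0977−24.3680)/(331.3477−230.6180) = 1.0000. V = [p*·125.0977 + (1−p*)·24.3680]/1.08 = 74.1059. B = V − Δ·S = -190.9722.
(3,3): S=380.8594. Δ = (V_up−V_dn)/(S_up−S_dn) = (269.8242−125.0977)/(476.0742−331.3477) = 1.0000. V = [p*·269.8242 + (1−p*)·125.0977]/1.08 = 189.8872. B = V − Δ·S = -190.9722.
(2,0): S=147.5955. Δ = (V_up−V_dn)/(S_up−S_dn) = (31.4158−62.5641)/(184.4944−128.4081) = -0.5554. V = [p*·31.4158 + (1−p*)·62.5641]/1.08 = 41.9913. B = V − Δ·S = 123.9605.
(2,1): S=212.0625. Δ = (V_up−V_dn)/(S_up−S_dn) = (74.1059−31.4158)/(265.0781−184.4944) = 0.5298. V = [p*·74.1059 + (1−p*)·31.4158]/1.08 = 50.9331. B = V − Δ·S = -61.4092.
(2,2): S=304.6875. Δ = (V_up−V_dn)/(S_up−S_dn) = (189.8872−74.1059)/(380.8594−265.0781) = 1.0000. V = [p*·189.8872 + (1−p*)·74.1059]/1.08 = 127.8614. B = V − Δ·S = -176.8261.
(1,0): S=169.6500. Δ = (V_up−V_dn)/(S_up−S_dn) = (50.9331−41.9913)/(212.0625−147.5955) = 0.1387. V = [p*·50.9331 + (1−p*)·41.9913]/1.08 = 43.4563. B = V − Δ·S = 19.9253.
(1,1): S=243.7500. Δ = (V_up−V_dn)/(S_up−S_dn) = (127.8614−50.9331)/(304.6875−212.0625) = 0.8305. V = [p*·127.8614 + (1−p*)·50.9331]/1.08 = 86.5241. B = V − Δ·S = -115.9188.
(0,0): S=195.0000. Δ = (V_up−V_dn)/(S_up−S_dn) = (86.5241−43.4563)/(243.7500−169.6500) = 0.5812. V = [p*·86.5241 + (1−p*)·43.4563]/1.08 = 62.2750. B = V − Δ·S = -51.0615.
Self-financing check: at every node Δ·S+B equals the discounted successor values.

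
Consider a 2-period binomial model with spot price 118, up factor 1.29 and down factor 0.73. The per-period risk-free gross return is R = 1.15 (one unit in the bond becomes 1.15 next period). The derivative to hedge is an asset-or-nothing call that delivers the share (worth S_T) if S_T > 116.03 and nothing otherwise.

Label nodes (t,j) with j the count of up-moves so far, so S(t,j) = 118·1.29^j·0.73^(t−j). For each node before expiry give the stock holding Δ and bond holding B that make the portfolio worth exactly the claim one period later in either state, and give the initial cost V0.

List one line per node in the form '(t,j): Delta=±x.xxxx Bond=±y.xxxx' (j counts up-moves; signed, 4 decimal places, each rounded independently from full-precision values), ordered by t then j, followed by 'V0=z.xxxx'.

No-arbitrage ⇒ martingale measure with p* = (R−d)/(u−d) = 0.7500.
Terminal payoffs: V(2,0)=0.0000, V(2,1)=0.0000, V(2,2)=196.3638
Node (1,0) S=86.1400: V=(p*·0.0000+(1−p*)·0.0000)/1.15=0.0000; Δ=(0.0000−0.0000)/(111.1206−62.8822)=0.0000; B=V−Δ·S=0.0000
Node (1,1) S=152.2200: V=(p*·196.3638+(1−p*)·0.0000)/1.15=128.0633; Δ=(196.3638−0.0000)/(196.3638−111.1206)=2.3036; B=V−Δ·S=-222.5863
Node (0,0) S=118.0000: V=(p*·128.0633+(1−p*)·0.0000)/1.15=83.5196; Δ=(128.0633−0.0000)/(152.2200−86.1400)=1.9380; B=V−Δ·S=-145.1650
Each (Δ,B) replicates both successor values, so the strategy is self-financing and V0 is arbitrage-free.

(0,0): Delta=1.9380 Bond=-145.1650
(1,0): Delta=0.0000 Bond=0.0000
(1,1): Delta=2.3036 Bond=-222.5863
V0=83.5196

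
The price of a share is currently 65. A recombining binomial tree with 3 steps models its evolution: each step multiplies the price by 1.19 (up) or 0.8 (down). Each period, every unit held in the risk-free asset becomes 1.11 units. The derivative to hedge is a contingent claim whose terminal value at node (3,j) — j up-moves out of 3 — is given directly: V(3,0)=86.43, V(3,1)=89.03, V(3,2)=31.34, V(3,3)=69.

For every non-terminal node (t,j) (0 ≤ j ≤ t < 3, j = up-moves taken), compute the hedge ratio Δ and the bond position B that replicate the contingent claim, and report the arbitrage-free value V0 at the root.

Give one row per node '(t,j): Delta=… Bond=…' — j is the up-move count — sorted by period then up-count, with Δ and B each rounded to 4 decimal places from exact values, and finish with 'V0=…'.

Risk-neutral probability p* = (R−d)/(u−d) = (1.11−0.8)/(1.19−0.8) = 0.7949.
Terminal values V(3,·): V(3,0)=86.4300, V(3,1)=89.0300, V(3,2)=31.3400, V(3,3)=69.0000
  t=2,j=0: stock 41.6000 → up 49.5040 (V=89.0300), down 33.2800 (V=86.4300). Price 79.7267; hedge Δ=0.1603, bond B=73.0601.
  t=2,j=1: stock 61.8800 → up 73.6372 (V=31.3400), down 49.5040 (V=89.0300). Price 38.8954; hedge Δ=-2.3905, bond B=186.8184.
  t=2,j=2: stock 92.0465 → up 109.5353 (V=69.0000), down 73.6372 (V=31.3400). Price 55.2026; hedge Δ=1.0491, bond B=-41.3615.
  t=1,j=0: stock 52.0000 → up 61.8800 (V=38.8954), down 41.6000 (V=79.7267). Price 42.5865; hedge Δ=-2.0134, bond B=147.2823.
  t=1,j=1: stock 77.3500 → up 92.0465 (V=55.2026), down 61.8800 (V=38.8954). Price 46.7185; hedge Δ=0.5406, bond B=4.9051.
  t=0,j=0: stock 65.0000 → up 77.3500 (V=46.7185), down 52.0000 (V=42.5865). Price 41.3251; hedge Δ=0.1630, bond B=30.7303.
Each (Δ,B) replicates both successor values, so the strategy is self-financing and V0 is arbitrage-free.

(0,0): Delta=0.1630 Bond=30.7303
(1,0): Delta=-2.0134 Bond=147.2823
(1,1): Delta=0.5406 Bond=4.9051
(2,0): Delta=0.1603 Bond=73.0601
(2,1): Delta=-2.3905 Bond=186.8184
(2,2): Delta=1.0491 Bond=-41.3615
V0=41.3251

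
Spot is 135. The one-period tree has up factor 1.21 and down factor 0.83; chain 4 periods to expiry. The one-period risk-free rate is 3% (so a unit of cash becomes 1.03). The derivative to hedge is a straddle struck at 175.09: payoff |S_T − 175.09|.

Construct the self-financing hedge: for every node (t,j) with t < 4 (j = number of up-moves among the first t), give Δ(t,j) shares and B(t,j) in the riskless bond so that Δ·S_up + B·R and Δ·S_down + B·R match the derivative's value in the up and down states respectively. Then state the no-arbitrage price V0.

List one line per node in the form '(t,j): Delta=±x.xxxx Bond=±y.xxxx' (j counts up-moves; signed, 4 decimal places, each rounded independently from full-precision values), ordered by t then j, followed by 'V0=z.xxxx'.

(0,0): Delta=-0.1984 Bond=74.4323
(1,0): Delta=-0.7128 Bond=134.3041
(1,1): Delta=0.1191 Bond=24.7903
(2,0): Delta=-1.0000 Bond=165.0391
(2,1): Delta=-0.5356 Bond=114.2979
(2,2): Delta=0.5233 Bond=-54.3534
(3,0): Delta=-1.0000 Bond=169.9903
(3,1): Delta=-1.0000 Bond=169.9903
(3,2): Delta=-0.2488 Bond=70.6897
(3,3): Delta=1.0000 Bond=-169.9903
V0=47.6427

The replicating-portfolio and risk-neutral prices coincide; use p* = (1.03−0.83)/(1.21−0.83) = 0.5263 for the latter.
Payoff layer (t=4): V(4,0)=111.0213, V(4,1)=81.6886, V(4,2)=38.9265, V(4,3)=23.4134, V(4,4)=114.2945
  t=3,j=0: stock 77.1912 → up 93.4014 (V=81.6886), down 64.0687 (V=111.0213). Price 92.7990; hedge Δ=-1.0000, bond B=169.9903.
  t=3,j=1: stock 112.5318 → up 136.1635 (V=38.9265), down 93.4014 (V=81.6886). Price 57.4585; hedge Δ=-1.0000, bond B=169.9903.
  t=3,j=2: stock 164.0524 → up 198.5034 (V=23.4134), down 136.1635 (V=38.9265). Price 29.8657; hedge Δ=-0.2488, bond B=70.6897.
  t=3,j=3: stock 239.1607 → up 289.3845 (V=114.2945), down 198.5034 (V=23.4134). Price 69.1704; hedge Δ=1.0000, bond B=-169.9903.
  t=2,j=0: stock 93.0015 → up 112.5318 (V=57.4585), down 77.1912 (V=92.7990). Price 72.0376; hedge Δ=-1.0000, bond B=165.0391.
  t=2,j=1: stock 135.5805 → up 164.0524 (V=29.8657), down 112.5318 (V=57.4585). Price 41.6854; hedge Δ=-0.5356, bond B=114.2979.
  t=2,j=2: stock 197.6535 → up 239.1607 (V=69.1704), down 164.0524 (V=29.8657). Price 49.0800; hedge Δ=0.5233, bond B=-54.3534.
  t=1,j=0: stock 112.0500 → up 135.5805 (V=41.6854), down 93.0015 (V=72.0376). Price 54.4299; hedge Δ=-0.7128, bond B=134.3041.
  t=1,j=1: stock 163.3500 → up 197.6535 (V=49.0800), down 135.5805 (V=41.6854). Price 44.2498; hedge Δ=0.1191, bond B=24.7903.
  t=0,j=0: stock 135.0000 → up 163.3500 (V=44.2498), down 112.0500 (V=54.4299). Price 47.6427; hedge Δ=-0.1984, bond B=74.4323.
Self-financing check: at every node Δ·S+B equals the discounted successor values.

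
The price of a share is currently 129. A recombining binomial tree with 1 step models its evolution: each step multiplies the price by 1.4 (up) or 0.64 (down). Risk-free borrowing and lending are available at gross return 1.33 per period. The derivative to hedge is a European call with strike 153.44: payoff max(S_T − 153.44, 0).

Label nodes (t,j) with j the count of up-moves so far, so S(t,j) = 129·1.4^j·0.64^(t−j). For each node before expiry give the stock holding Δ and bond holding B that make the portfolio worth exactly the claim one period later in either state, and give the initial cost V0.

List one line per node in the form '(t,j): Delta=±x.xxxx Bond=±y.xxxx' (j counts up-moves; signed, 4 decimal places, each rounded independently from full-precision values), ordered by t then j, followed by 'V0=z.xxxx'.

(0,0): Delta=0.2770 Bond=-17.1967
V0=18.5402

Under the risk-neutral measure, an up-move has probability p* = (R−d)/(u−d) = 0.9079 and values discount at R = 1.33.
At expiry t=1: V(1,0)=0.0000, V(1,1)=27.1600
Node (0,0) S=129.0000: V=(p*·27.1600+(1−p*)·0.0000)/1.33=18.5402; Δ=(27.1600−0.0000)/(180.6000−82.5600)=0.2770; B=V−Δ·S=-17.1967
Root portfolio cost Δ·129+B reproduces V0=18.5402.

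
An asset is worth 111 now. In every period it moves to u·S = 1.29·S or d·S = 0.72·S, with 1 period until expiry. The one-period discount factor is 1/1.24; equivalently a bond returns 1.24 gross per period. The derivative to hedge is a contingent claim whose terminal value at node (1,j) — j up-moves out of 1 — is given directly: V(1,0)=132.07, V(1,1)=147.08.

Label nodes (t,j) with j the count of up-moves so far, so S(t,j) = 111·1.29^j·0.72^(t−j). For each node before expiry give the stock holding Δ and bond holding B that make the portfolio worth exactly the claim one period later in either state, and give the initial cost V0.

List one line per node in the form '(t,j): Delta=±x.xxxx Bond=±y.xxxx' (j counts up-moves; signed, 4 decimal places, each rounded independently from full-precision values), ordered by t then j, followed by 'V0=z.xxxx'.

No-arbitrage ⇒ martingale measure with p* = (R−d)/(u−d) = 0.9123.
At expiry t=1: V(1,0)=132.0700, V(1,1)=147.0800
Node (0,0) S=111.0000: V=(p*·147.0800+(1−p*)·132.0700)/1.24=117.5511; Δ=(147.0800−132.0700)/(143.1900−79.9200)=0.2372; B=V−Δ·S=91.2177
Self-financing check: at every node Δ·S+B equals the discounted successor values.

(0,0): Delta=0.2372 Bond=91.2177
V0=117.5511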